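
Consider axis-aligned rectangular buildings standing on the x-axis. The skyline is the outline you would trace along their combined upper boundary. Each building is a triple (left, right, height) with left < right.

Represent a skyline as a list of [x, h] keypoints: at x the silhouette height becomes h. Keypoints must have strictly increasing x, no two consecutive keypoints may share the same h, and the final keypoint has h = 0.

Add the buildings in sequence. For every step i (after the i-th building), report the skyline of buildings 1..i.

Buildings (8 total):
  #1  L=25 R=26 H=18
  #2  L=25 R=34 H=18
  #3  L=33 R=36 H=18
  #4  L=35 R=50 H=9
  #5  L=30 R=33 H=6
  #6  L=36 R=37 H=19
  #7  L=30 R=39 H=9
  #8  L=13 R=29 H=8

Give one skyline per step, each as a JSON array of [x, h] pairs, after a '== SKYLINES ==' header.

== SKYLINES ==
[[25,18],[26,0]]
[[25,18],[34,0]]
[[25,18],[36,0]]
[[25,18],[36,9],[50,0]]
[[25,18],[36,9],[50,0]]
[[25,18],[36,19],[37,9],[50,0]]
[[25,18],[36,19],[37,9],[50,0]]
[[13,8],[25,18],[36,19],[37,9],[50,0]]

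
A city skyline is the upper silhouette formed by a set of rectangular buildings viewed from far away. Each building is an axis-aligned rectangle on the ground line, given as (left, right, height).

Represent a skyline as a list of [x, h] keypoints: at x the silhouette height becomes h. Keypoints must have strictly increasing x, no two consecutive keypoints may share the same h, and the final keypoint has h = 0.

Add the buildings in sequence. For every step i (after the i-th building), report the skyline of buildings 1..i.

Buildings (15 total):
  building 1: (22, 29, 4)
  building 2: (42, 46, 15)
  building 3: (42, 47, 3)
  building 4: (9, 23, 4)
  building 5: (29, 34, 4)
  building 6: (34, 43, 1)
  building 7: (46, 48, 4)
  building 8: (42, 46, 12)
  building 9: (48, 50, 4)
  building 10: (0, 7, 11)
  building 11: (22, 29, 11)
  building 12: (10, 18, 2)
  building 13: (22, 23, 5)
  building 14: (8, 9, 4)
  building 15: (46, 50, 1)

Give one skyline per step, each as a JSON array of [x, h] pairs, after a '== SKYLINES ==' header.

== SKYLINES ==
[[22,4],[29,0]]
[[22,4],[29,0],[42,15],[46,0]]
[[22,4],[29,0],[42,15],[46,3],[47,0]]
[[9,4],[29,0],[42,15],[46,3],[47,0]]
[[9,4],[34,0],[42,15],[46,3],[47,0]]
[[9,4],[34,1],[42,15],[46,3],[47,0]]
[[9,4],[34,1],[42,15],[46,4],[48,0]]
[[9,4],[34,1],[42,15],[46,4],[48,0]]
[[9,4],[34,1],[42,15],[46,4],[50,0]]
[[0,11],[7,0],[9,4],[34,1],[42,15],[46,4],[50,0]]
[[0,11],[7,0],[9,4],[22,11],[29,4],[34,1],[42,15],[46,4],[50,0]]
[[0,11],[7,0],[9,4],[22,11],[29,4],[34,1],[42,15],[46,4],[50,0]]
[[0,11],[7,0],[9,4],[22,11],[29,4],[34,1],[42,15],[46,4],[50,0]]
[[0,11],[7,0],[8,4],[22,11],[29,4],[34,1],[42,15],[46,4],[50,0]]
[[0,11],[7,0],[8,4],[22,11],[29,4],[34,1],[42,15],[46,4],[50,0]]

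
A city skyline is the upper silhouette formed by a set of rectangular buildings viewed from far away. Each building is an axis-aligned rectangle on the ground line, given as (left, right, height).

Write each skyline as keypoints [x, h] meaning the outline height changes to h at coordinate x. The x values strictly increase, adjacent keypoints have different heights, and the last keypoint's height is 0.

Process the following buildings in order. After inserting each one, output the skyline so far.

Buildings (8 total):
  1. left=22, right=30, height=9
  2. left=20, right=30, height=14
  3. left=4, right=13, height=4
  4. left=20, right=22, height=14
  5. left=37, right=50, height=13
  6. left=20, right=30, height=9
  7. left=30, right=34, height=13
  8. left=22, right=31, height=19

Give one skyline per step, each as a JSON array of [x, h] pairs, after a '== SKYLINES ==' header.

== SKYLINES ==
[[22,9],[30,0]]
[[20,14],[30,0]]
[[4,4],[13,0],[20,14],[30,0]]
[[4,4],[13,0],[20,14],[30,0]]
[[4,4],[13,0],[20,14],[30,0],[37,13],[50,0]]
[[4,4],[13,0],[20,14],[30,0],[37,13],[50,0]]
[[4,4],[13,0],[20,14],[30,13],[34,0],[37,13],[50,0]]
[[4,4],[13,0],[20,14],[22,19],[31,13],[34,0],[37,13],[50,0]]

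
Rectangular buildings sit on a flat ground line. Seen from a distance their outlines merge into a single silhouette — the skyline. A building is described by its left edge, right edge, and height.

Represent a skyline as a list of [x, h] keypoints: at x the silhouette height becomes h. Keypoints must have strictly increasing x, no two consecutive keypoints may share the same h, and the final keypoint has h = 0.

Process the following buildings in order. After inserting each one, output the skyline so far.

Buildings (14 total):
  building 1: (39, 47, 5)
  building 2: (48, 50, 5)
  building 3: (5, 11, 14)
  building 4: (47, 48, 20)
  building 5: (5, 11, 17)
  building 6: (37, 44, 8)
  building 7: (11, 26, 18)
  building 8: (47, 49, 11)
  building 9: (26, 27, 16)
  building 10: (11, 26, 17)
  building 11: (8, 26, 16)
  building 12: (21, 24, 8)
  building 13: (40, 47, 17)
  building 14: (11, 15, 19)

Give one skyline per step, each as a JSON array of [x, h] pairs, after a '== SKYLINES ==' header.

== SKYLINES ==
[[39,5],[47,0]]
[[39,5],[47,0],[48,5],[50,0]]
[[5,14],[11,0],[39,5],[47,0],[48,5],[50,0]]
[[5,14],[11,0],[39,5],[47,20],[48,5],[50,0]]
[[5,17],[11,0],[39,5],[47,20],[48,5],[50,0]]
[[5,17],[11,0],[37,8],[44,5],[47,20],[48,5],[50,0]]
[[5,17],[11,18],[26,0],[37,8],[44,5],[47,20],[48,5],[50,0]]
[[5,17],[11,18],[26,0],[37,8],[44,5],[47,20],[48,11],[49,5],[50,0]]
[[5,17],[11,18],[26,16],[27,0],[37,8],[44,5],[47,20],[48,11],[49,5],[50,0]]
[[5,17],[11,18],[26,16],[27,0],[37,8],[44,5],[47,20],[48,11],[49,5],[50,0]]
[[5,17],[11,18],[26,16],[27,0],[37,8],[44,5],[47,20],[48,11],[49,5],[50,0]]
[[5,17],[11,18],[26,16],[27,0],[37,8],[44,5],[47,20],[48,11],[49,5],[50,0]]
[[5,17],[11,18],[26,16],[27,0],[37,8],[40,17],[47,20],[48,11],[49,5],[50,0]]
[[5,17],[11,19],[15,18],[26,16],[27,0],[37,8],[40,17],[47,20],[48,11],[49,5],[50,0]]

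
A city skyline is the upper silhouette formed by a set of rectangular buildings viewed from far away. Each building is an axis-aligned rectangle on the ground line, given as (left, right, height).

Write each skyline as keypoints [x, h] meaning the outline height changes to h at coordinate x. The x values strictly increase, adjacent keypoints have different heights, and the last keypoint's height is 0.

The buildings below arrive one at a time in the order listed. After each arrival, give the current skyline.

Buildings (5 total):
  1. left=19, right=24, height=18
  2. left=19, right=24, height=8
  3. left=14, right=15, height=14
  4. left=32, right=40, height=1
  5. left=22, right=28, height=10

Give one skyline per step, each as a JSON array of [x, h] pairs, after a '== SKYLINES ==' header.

== SKYLINES ==
[[19,18],[24,0]]
[[19,18],[24,0]]
[[14,14],[15,0],[19,18],[24,0]]
[[14,14],[15,0],[19,18],[24,0],[32,1],[40,0]]
[[14,14],[15,0],[19,18],[24,10],[28,0],[32,1],[40,0]]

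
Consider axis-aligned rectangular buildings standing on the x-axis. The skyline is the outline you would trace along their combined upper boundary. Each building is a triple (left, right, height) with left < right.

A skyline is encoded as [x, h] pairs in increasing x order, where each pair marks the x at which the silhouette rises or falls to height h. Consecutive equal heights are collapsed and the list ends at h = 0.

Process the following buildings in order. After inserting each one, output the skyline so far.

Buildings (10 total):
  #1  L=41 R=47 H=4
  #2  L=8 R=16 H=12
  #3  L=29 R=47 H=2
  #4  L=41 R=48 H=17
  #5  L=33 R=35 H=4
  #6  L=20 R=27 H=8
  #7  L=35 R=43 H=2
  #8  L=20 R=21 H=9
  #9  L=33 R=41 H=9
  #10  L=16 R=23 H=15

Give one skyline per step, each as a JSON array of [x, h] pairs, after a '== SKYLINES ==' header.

== SKYLINES ==
[[41,4],[47,0]]
[[8,12],[16,0],[41,4],[47,0]]
[[8,12],[16,0],[29,2],[41,4],[47,0]]
[[8,12],[16,0],[29,2],[41,17],[48,0]]
[[8,12],[16,0],[29,2],[33,4],[35,2],[41,17],[48,0]]
[[8,12],[16,0],[20,8],[27,0],[29,2],[33,4],[35,2],[41,17],[48,0]]
[[8,12],[16,0],[20,8],[27,0],[29,2],[33,4],[35,2],[41,17],[48,0]]
[[8,12],[16,0],[20,9],[21,8],[27,0],[29,2],[33,4],[35,2],[41,17],[48,0]]
[[8,12],[16,0],[20,9],[21,8],[27,0],[29,2],[33,9],[41,17],[48,0]]
[[8,12],[16,15],[23,8],[27,0],[29,2],[33,9],[41,17],[48,0]]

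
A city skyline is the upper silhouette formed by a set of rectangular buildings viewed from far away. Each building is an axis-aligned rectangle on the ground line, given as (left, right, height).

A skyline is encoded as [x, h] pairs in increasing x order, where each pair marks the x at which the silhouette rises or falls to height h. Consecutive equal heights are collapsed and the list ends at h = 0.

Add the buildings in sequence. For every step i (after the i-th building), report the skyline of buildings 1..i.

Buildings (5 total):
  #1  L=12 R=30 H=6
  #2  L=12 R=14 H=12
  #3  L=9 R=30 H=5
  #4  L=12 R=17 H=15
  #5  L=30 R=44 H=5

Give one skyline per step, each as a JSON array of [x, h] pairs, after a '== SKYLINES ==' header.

== SKYLINES ==
[[12,6],[30,0]]
[[12,12],[14,6],[30,0]]
[[9,5],[12,12],[14,6],[30,0]]
[[9,5],[12,15],[17,6],[30,0]]
[[9,5],[12,15],[17,6],[30,5],[44,0]]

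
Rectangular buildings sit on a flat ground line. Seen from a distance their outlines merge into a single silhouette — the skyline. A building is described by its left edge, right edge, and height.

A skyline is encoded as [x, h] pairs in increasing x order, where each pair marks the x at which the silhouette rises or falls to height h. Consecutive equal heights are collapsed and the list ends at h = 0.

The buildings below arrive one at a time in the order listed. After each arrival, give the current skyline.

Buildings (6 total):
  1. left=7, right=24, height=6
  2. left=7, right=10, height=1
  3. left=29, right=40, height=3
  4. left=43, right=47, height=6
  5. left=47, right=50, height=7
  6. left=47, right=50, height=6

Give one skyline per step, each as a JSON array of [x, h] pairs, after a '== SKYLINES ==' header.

== SKYLINES ==
[[7,6],[24,0]]
[[7,6],[24,0]]
[[7,6],[24,0],[29,3],[40,0]]
[[7,6],[24,0],[29,3],[40,0],[43,6],[47,0]]
[[7,6],[24,0],[29,3],[40,0],[43,6],[47,7],[50,0]]
[[7,6],[24,0],[29,3],[40,0],[43,6],[47,7],[50,0]]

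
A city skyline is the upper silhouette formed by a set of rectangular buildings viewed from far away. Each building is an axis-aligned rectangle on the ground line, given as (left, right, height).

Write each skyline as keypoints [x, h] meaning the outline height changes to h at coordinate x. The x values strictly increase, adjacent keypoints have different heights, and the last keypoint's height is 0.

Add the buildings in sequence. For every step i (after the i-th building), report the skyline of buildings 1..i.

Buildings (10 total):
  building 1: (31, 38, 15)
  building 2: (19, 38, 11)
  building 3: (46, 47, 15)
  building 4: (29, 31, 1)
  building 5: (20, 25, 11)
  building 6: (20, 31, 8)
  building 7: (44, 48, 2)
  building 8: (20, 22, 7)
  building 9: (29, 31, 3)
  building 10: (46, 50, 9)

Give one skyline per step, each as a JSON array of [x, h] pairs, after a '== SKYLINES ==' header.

== SKYLINES ==
[[31,15],[38,0]]
[[19,11],[31,15],[38,0]]
[[19,11],[31,15],[38,0],[46,15],[47,0]]
[[19,11],[31,15],[38,0],[46,15],[47,0]]
[[19,11],[31,15],[38,0],[46,15],[47,0]]
[[19,11],[31,15],[38,0],[46,15],[47,0]]
[[19,11],[31,15],[38,0],[44,2],[46,15],[47,2],[48,0]]
[[19,11],[31,15],[38,0],[44,2],[46,15],[47,2],[48,0]]
[[19,11],[31,15],[38,0],[44,2],[46,15],[47,2],[48,0]]
[[19,11],[31,15],[38,0],[44,2],[46,15],[47,9],[50,0]]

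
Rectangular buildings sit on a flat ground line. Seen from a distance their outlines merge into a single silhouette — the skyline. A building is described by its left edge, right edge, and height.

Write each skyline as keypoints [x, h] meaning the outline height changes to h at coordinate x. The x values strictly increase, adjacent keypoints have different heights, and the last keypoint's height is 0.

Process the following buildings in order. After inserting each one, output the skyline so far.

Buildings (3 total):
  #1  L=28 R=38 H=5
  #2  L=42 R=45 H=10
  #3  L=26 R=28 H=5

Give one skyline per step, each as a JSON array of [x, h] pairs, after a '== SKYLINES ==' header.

== SKYLINES ==
[[28,5],[38,0]]
[[28,5],[38,0],[42,10],[45,0]]
[[26,5],[38,0],[42,10],[45,0]]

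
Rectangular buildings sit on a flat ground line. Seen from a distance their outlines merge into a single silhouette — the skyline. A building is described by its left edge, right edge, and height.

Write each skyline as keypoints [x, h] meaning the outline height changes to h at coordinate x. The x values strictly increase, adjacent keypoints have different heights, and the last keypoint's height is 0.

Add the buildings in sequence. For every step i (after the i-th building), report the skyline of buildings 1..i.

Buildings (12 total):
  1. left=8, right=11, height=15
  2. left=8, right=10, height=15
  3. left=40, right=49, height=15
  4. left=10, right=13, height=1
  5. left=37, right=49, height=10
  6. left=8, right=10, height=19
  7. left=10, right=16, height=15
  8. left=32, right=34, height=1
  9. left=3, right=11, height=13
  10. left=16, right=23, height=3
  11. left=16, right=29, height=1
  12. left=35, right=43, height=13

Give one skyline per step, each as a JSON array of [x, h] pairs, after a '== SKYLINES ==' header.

== SKYLINES ==
[[8,15],[11,0]]
[[8,15],[11,0]]
[[8,15],[11,0],[40,15],[49,0]]
[[8,15],[11,1],[13,0],[40,15],[49,0]]
[[8,15],[11,1],[13,0],[37,10],[40,15],[49,0]]
[[8,19],[10,15],[11,1],[13,0],[37,10],[40,15],[49,0]]
[[8,19],[10,15],[16,0],[37,10],[40,15],[49,0]]
[[8,19],[10,15],[16,0],[32,1],[34,0],[37,10],[40,15],[49,0]]
[[3,13],[8,19],[10,15],[16,0],[32,1],[34,0],[37,10],[40,15],[49,0]]
[[3,13],[8,19],[10,15],[16,3],[23,0],[32,1],[34,0],[37,10],[40,15],[49,0]]
[[3,13],[8,19],[10,15],[16,3],[23,1],[29,0],[32,1],[34,0],[37,10],[40,15],[49,0]]
[[3,13],[8,19],[10,15],[16,3],[23,1],[29,0],[32,1],[34,0],[35,13],[40,15],[49,0]]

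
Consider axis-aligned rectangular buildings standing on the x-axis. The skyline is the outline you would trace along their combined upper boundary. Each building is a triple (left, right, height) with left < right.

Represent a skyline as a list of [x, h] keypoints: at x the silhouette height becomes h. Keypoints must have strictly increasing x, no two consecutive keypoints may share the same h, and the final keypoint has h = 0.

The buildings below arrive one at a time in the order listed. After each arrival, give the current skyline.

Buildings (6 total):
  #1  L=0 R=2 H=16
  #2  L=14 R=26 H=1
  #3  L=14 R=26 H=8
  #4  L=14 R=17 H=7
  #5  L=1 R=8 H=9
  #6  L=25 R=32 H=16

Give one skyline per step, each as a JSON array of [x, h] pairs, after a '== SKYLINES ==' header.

== SKYLINES ==
[[0,16],[2,0]]
[[0,16],[2,0],[14,1],[26,0]]
[[0,16],[2,0],[14,8],[26,0]]
[[0,16],[2,0],[14,8],[26,0]]
[[0,16],[2,9],[8,0],[14,8],[26,0]]
[[0,16],[2,9],[8,0],[14,8],[25,16],[32,0]]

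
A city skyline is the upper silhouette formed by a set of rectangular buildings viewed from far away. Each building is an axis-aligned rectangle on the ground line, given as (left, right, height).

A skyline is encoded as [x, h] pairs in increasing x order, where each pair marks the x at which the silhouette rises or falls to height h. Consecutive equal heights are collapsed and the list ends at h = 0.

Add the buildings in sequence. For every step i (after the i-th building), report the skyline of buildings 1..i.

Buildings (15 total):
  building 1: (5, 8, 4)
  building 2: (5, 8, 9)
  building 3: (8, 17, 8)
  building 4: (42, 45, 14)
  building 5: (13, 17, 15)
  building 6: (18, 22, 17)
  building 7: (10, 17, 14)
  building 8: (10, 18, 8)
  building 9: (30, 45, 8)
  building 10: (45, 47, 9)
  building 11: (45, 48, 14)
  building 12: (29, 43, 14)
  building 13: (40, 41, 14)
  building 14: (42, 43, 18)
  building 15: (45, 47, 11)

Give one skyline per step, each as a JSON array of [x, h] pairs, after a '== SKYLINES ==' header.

== SKYLINES ==
[[5,4],[8,0]]
[[5,9],[8,0]]
[[5,9],[8,8],[17,0]]
[[5,9],[8,8],[17,0],[42,14],[45,0]]
[[5,9],[8,8],[13,15],[17,0],[42,14],[45,0]]
[[5,9],[8,8],[13,15],[17,0],[18,17],[22,0],[42,14],[45,0]]
[[5,9],[8,8],[10,14],[13,15],[17,0],[18,17],[22,0],[42,14],[45,0]]
[[5,9],[8,8],[10,14],[13,15],[17,8],[18,17],[22,0],[42,14],[45,0]]
[[5,9],[8,8],[10,14],[13,15],[17,8],[18,17],[22,0],[30,8],[42,14],[45,0]]
[[5,9],[8,8],[10,14],[13,15],[17,8],[18,17],[22,0],[30,8],[42,14],[45,9],[47,0]]
[[5,9],[8,8],[10,14],[13,15],[17,8],[18,17],[22,0],[30,8],[42,14],[48,0]]
[[5,9],[8,8],[10,14],[13,15],[17,8],[18,17],[22,0],[29,14],[48,0]]
[[5,9],[8,8],[10,14],[13,15],[17,8],[18,17],[22,0],[29,14],[48,0]]
[[5,9],[8,8],[10,14],[13,15],[17,8],[18,17],[22,0],[29,14],[42,18],[43,14],[48,0]]
[[5,9],[8,8],[10,14],[13,15],[17,8],[18,17],[22,0],[29,14],[42,18],[43,14],[48,0]]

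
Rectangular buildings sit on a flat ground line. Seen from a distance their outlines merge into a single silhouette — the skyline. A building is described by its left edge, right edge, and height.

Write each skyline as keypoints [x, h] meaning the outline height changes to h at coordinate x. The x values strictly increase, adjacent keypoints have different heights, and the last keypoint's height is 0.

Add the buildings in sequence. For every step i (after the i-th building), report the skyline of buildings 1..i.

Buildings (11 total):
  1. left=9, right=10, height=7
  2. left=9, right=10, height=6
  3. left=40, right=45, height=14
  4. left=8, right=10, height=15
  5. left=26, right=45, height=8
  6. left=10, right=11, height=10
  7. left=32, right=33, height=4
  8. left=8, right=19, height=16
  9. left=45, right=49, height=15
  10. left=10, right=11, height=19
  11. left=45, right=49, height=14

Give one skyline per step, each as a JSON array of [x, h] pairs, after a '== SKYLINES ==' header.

== SKYLINES ==
[[9,7],[10,0]]
[[9,7],[10,0]]
[[9,7],[10,0],[40,14],[45,0]]
[[8,15],[10,0],[40,14],[45,0]]
[[8,15],[10,0],[26,8],[40,14],[45,0]]
[[8,15],[10,10],[11,0],[26,8],[40,14],[45,0]]
[[8,15],[10,10],[11,0],[26,8],[40,14],[45,0]]
[[8,16],[19,0],[26,8],[40,14],[45,0]]
[[8,16],[19,0],[26,8],[40,14],[45,15],[49,0]]
[[8,16],[10,19],[11,16],[19,0],[26,8],[40,14],[45,15],[49,0]]
[[8,16],[10,19],[11,16],[19,0],[26,8],[40,14],[45,15],[49,0]]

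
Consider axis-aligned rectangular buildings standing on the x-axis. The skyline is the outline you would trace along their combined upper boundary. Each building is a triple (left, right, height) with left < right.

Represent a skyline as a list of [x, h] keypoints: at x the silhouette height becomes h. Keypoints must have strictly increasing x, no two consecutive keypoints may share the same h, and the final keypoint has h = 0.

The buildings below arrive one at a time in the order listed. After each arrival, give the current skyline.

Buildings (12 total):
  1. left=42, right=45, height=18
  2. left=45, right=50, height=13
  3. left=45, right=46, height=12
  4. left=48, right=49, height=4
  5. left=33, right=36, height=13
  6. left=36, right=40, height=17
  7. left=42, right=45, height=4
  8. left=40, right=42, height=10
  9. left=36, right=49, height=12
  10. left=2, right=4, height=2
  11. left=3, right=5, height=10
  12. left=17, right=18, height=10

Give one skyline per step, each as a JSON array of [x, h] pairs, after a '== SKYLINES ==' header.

== SKYLINES ==
[[42,18],[45,0]]
[[42,18],[45,13],[50,0]]
[[42,18],[45,13],[50,0]]
[[42,18],[45,13],[50,0]]
[[33,13],[36,0],[42,18],[45,13],[50,0]]
[[33,13],[36,17],[40,0],[42,18],[45,13],[50,0]]
[[33,13],[36,17],[40,0],[42,18],[45,13],[50,0]]
[[33,13],[36,17],[40,10],[42,18],[45,13],[50,0]]
[[33,13],[36,17],[40,12],[42,18],[45,13],[50,0]]
[[2,2],[4,0],[33,13],[36,17],[40,12],[42,18],[45,13],[50,0]]
[[2,2],[3,10],[5,0],[33,13],[36,17],[40,12],[42,18],[45,13],[50,0]]
[[2,2],[3,10],[5,0],[17,10],[18,0],[33,13],[36,17],[40,12],[42,18],[45,13],[50,0]]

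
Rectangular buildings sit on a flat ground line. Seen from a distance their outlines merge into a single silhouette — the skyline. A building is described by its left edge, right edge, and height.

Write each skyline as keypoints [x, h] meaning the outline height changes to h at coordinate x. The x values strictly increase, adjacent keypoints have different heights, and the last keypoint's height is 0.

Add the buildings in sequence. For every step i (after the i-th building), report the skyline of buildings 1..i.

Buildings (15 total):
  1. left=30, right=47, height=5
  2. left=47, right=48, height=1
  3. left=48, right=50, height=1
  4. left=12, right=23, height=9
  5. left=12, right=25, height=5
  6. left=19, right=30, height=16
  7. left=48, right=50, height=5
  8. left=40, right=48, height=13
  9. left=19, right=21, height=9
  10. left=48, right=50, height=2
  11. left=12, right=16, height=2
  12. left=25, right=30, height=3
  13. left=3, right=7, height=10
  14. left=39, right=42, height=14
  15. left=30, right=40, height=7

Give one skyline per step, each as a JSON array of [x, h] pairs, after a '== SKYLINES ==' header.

== SKYLINES ==
[[30,5],[47,0]]
[[30,5],[47,1],[48,0]]
[[30,5],[47,1],[50,0]]
[[12,9],[23,0],[30,5],[47,1],[50,0]]
[[12,9],[23,5],[25,0],[30,5],[47,1],[50,0]]
[[12,9],[19,16],[30,5],[47,1],[50,0]]
[[12,9],[19,16],[30,5],[47,1],[48,5],[50,0]]
[[12,9],[19,16],[30,5],[40,13],[48,5],[50,0]]
[[12,9],[19,16],[30,5],[40,13],[48,5],[50,0]]
[[12,9],[19,16],[30,5],[40,13],[48,5],[50,0]]
[[12,9],[19,16],[30,5],[40,13],[48,5],[50,0]]
[[12,9],[19,16],[30,5],[40,13],[48,5],[50,0]]
[[3,10],[7,0],[12,9],[19,16],[30,5],[40,13],[48,5],[50,0]]
[[3,10],[7,0],[12,9],[19,16],[30,5],[39,14],[42,13],[48,5],[50,0]]
[[3,10],[7,0],[12,9],[19,16],[30,7],[39,14],[42,13],[48,5],[50,0]]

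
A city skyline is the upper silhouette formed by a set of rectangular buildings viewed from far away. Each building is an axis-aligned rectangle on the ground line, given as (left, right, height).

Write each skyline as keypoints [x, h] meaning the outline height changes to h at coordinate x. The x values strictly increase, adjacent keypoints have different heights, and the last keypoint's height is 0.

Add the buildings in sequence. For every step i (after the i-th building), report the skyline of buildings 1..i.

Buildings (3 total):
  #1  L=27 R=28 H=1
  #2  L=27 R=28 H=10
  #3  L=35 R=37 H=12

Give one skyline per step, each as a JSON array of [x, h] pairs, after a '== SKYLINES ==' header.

== SKYLINES ==
[[27,1],[28,0]]
[[27,10],[28,0]]
[[27,10],[28,0],[35,12],[37,0]]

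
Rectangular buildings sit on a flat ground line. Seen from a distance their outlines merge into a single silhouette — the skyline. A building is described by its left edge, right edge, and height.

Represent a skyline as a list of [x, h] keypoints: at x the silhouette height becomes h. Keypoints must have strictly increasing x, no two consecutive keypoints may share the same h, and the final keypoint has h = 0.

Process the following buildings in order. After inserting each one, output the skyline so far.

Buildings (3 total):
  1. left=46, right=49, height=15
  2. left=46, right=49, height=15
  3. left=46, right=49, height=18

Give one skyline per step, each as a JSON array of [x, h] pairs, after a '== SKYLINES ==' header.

== SKYLINES ==
[[46,15],[49,0]]
[[46,15],[49,0]]
[[46,18],[49,0]]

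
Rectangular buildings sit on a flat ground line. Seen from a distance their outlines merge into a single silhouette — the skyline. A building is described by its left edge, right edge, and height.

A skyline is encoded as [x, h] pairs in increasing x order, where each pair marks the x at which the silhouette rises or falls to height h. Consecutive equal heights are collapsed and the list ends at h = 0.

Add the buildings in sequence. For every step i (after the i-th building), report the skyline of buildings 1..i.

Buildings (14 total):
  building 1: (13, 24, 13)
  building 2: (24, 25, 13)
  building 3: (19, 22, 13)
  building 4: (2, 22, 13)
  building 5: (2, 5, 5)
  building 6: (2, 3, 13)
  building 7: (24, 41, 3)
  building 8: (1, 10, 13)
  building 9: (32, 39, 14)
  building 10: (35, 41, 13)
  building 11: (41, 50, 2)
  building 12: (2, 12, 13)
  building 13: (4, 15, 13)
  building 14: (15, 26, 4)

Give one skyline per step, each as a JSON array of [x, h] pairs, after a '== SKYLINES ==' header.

== SKYLINES ==
[[13,13],[24,0]]
[[13,13],[25,0]]
[[13,13],[25,0]]
[[2,13],[25,0]]
[[2,13],[25,0]]
[[2,13],[25,0]]
[[2,13],[25,3],[41,0]]
[[1,13],[25,3],[41,0]]
[[1,13],[25,3],[32,14],[39,3],[41,0]]
[[1,13],[25,3],[32,14],[39,13],[41,0]]
[[1,13],[25,3],[32,14],[39,13],[41,2],[50,0]]
[[1,13],[25,3],[32,14],[39,13],[41,2],[50,0]]
[[1,13],[25,3],[32,14],[39,13],[41,2],[50,0]]
[[1,13],[25,4],[26,3],[32,14],[39,13],[41,2],[50,0]]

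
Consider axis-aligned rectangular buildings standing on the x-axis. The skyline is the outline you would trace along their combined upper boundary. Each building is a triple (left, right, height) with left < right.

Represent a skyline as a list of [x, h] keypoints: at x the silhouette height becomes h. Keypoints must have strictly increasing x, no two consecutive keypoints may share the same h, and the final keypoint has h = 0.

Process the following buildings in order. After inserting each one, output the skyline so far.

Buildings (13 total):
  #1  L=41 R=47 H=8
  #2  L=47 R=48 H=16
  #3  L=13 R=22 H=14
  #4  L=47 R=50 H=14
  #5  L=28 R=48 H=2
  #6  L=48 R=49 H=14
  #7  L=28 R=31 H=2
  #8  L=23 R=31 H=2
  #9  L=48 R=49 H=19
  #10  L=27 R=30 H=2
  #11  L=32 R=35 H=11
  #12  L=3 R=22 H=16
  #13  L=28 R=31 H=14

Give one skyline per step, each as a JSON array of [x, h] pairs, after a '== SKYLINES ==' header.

== SKYLINES ==
[[41,8],[47,0]]
[[41,8],[47,16],[48,0]]
[[13,14],[22,0],[41,8],[47,16],[48,0]]
[[13,14],[22,0],[41,8],[47,16],[48,14],[50,0]]
[[13,14],[22,0],[28,2],[41,8],[47,16],[48,14],[50,0]]
[[13,14],[22,0],[28,2],[41,8],[47,16],[48,14],[50,0]]
[[13,14],[22,0],[28,2],[41,8],[47,16],[48,14],[50,0]]
[[13,14],[22,0],[23,2],[41,8],[47,16],[48,14],[50,0]]
[[13,14],[22,0],[23,2],[41,8],[47,16],[48,19],[49,14],[50,0]]
[[13,14],[22,0],[23,2],[41,8],[47,16],[48,19],[49,14],[50,0]]
[[13,14],[22,0],[23,2],[32,11],[35,2],[41,8],[47,16],[48,19],[49,14],[50,0]]
[[3,16],[22,0],[23,2],[32,11],[35,2],[41,8],[47,16],[48,19],[49,14],[50,0]]
[[3,16],[22,0],[23,2],[28,14],[31,2],[32,11],[35,2],[41,8],[47,16],[48,19],[49,14],[50,0]]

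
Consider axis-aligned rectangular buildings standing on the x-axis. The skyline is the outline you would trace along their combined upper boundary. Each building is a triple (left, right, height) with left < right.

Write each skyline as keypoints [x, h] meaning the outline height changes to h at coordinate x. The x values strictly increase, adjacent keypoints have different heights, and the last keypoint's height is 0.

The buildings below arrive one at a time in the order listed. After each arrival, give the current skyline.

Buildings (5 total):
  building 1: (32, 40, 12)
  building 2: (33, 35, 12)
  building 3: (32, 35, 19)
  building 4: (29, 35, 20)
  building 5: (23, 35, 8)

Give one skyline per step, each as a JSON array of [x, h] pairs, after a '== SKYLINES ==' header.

== SKYLINES ==
[[32,12],[40,0]]
[[32,12],[40,0]]
[[32,19],[35,12],[40,0]]
[[29,20],[35,12],[40,0]]
[[23,8],[29,20],[35,12],[40,0]]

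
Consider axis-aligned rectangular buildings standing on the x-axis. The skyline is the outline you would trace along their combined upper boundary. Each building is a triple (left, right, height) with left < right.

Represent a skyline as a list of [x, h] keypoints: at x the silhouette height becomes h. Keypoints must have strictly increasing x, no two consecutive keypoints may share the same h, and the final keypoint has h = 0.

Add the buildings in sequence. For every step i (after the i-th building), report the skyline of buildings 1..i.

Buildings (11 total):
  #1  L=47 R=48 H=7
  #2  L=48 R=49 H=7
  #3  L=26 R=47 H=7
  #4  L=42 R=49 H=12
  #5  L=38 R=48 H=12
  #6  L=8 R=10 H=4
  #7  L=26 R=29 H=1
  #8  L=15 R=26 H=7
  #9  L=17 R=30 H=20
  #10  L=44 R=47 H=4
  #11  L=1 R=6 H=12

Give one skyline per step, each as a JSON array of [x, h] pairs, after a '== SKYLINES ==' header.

== SKYLINES ==
[[47,7],[48,0]]
[[47,7],[49,0]]
[[26,7],[49,0]]
[[26,7],[42,12],[49,0]]
[[26,7],[38,12],[49,0]]
[[8,4],[10,0],[26,7],[38,12],[49,0]]
[[8,4],[10,0],[26,7],[38,12],[49,0]]
[[8,4],[10,0],[15,7],[38,12],[49,0]]
[[8,4],[10,0],[15,7],[17,20],[30,7],[38,12],[49,0]]
[[8,4],[10,0],[15,7],[17,20],[30,7],[38,12],[49,0]]
[[1,12],[6,0],[8,4],[10,0],[15,7],[17,20],[30,7],[38,12],[49,0]]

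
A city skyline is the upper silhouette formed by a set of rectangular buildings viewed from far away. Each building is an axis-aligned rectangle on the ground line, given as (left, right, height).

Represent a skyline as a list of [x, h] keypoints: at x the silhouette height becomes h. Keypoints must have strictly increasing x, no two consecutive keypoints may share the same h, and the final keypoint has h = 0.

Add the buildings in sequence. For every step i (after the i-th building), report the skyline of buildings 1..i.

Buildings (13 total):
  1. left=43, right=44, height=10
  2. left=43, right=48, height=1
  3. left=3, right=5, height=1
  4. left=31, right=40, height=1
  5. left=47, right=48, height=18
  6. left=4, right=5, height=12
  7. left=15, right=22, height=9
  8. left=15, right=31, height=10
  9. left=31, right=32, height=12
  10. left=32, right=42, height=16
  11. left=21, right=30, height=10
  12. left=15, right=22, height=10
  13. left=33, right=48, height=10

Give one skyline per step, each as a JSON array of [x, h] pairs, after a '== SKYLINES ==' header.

== SKYLINES ==
[[43,10],[44,0]]
[[43,10],[44,1],[48,0]]
[[3,1],[5,0],[43,10],[44,1],[48,0]]
[[3,1],[5,0],[31,1],[40,0],[43,10],[44,1],[48,0]]
[[3,1],[5,0],[31,1],[40,0],[43,10],[44,1],[47,18],[48,0]]
[[3,1],[4,12],[5,0],[31,1],[40,0],[43,10],[44,1],[47,18],[48,0]]
[[3,1],[4,12],[5,0],[15,9],[22,0],[31,1],[40,0],[43,10],[44,1],[47,18],[48,0]]
[[3,1],[4,12],[5,0],[15,10],[31,1],[40,0],[43,10],[44,1],[47,18],[48,0]]
[[3,1],[4,12],[5,0],[15,10],[31,12],[32,1],[40,0],[43,10],[44,1],[47,18],[48,0]]
[[3,1],[4,12],[5,0],[15,10],[31,12],[32,16],[42,0],[43,10],[44,1],[47,18],[48,0]]
[[3,1],[4,12],[5,0],[15,10],[31,12],[32,16],[42,0],[43,10],[44,1],[47,18],[48,0]]
[[3,1],[4,12],[5,0],[15,10],[31,12],[32,16],[42,0],[43,10],[44,1],[47,18],[48,0]]
[[3,1],[4,12],[5,0],[15,10],[31,12],[32,16],[42,10],[47,18],[48,0]]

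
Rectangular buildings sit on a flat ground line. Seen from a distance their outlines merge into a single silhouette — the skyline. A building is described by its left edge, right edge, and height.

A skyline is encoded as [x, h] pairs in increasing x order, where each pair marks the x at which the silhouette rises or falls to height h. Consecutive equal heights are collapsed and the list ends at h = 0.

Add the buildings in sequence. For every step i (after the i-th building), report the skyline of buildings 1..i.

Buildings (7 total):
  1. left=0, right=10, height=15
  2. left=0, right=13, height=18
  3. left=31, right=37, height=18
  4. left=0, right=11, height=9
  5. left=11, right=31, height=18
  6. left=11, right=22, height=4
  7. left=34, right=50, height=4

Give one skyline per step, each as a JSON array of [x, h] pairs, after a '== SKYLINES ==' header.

== SKYLINES ==
[[0,15],[10,0]]
[[0,18],[13,0]]
[[0,18],[13,0],[31,18],[37,0]]
[[0,18],[13,0],[31,18],[37,0]]
[[0,18],[37,0]]
[[0,18],[37,0]]
[[0,18],[37,4],[50,0]]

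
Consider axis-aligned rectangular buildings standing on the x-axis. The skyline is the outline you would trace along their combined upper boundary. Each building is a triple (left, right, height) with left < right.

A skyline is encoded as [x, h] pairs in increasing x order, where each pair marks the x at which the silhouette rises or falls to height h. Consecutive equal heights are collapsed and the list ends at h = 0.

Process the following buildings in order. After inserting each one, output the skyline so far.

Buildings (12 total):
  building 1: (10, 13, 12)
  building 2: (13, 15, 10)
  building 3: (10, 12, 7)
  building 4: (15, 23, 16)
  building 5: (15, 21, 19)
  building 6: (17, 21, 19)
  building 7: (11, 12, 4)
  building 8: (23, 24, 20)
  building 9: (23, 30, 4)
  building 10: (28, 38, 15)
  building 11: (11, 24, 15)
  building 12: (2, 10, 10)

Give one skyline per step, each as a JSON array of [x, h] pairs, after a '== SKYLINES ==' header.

== SKYLINES ==
[[10,12],[13,0]]
[[10,12],[13,10],[15,0]]
[[10,12],[13,10],[15,0]]
[[10,12],[13,10],[15,16],[23,0]]
[[10,12],[13,10],[15,19],[21,16],[23,0]]
[[10,12],[13,10],[15,19],[21,16],[23,0]]
[[10,12],[13,10],[15,19],[21,16],[23,0]]
[[10,12],[13,10],[15,19],[21,16],[23,20],[24,0]]
[[10,12],[13,10],[15,19],[21,16],[23,20],[24,4],[30,0]]
[[10,12],[13,10],[15,19],[21,16],[23,20],[24,4],[28,15],[38,0]]
[[10,12],[11,15],[15,19],[21,16],[23,20],[24,4],[28,15],[38,0]]
[[2,10],[10,12],[11,15],[15,19],[21,16],[23,20],[24,4],[28,15],[38,0]]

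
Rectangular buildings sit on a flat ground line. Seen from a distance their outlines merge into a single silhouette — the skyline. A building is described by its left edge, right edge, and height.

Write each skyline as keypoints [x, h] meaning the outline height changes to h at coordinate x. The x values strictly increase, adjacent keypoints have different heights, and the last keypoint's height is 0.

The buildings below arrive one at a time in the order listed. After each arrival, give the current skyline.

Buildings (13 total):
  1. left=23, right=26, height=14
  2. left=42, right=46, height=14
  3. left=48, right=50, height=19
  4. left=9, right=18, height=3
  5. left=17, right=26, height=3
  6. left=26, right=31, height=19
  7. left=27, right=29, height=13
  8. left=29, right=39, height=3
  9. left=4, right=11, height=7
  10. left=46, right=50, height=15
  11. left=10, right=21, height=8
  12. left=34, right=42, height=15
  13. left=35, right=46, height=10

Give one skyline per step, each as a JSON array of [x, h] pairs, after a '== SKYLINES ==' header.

== SKYLINES ==
[[23,14],[26,0]]
[[23,14],[26,0],[42,14],[46,0]]
[[23,14],[26,0],[42,14],[46,0],[48,19],[50,0]]
[[9,3],[18,0],[23,14],[26,0],[42,14],[46,0],[48,19],[50,0]]
[[9,3],[23,14],[26,0],[42,14],[46,0],[48,19],[50,0]]
[[9,3],[23,14],[26,19],[31,0],[42,14],[46,0],[48,19],[50,0]]
[[9,3],[23,14],[26,19],[31,0],[42,14],[46,0],[48,19],[50,0]]
[[9,3],[23,14],[26,19],[31,3],[39,0],[42,14],[46,0],[48,19],[50,0]]
[[4,7],[11,3],[23,14],[26,19],[31,3],[39,0],[42,14],[46,0],[48,19],[50,0]]
[[4,7],[11,3],[23,14],[26,19],[31,3],[39,0],[42,14],[46,15],[48,19],[50,0]]
[[4,7],[10,8],[21,3],[23,14],[26,19],[31,3],[39,0],[42,14],[46,15],[48,19],[50,0]]
[[4,7],[10,8],[21,3],[23,14],[26,19],[31,3],[34,15],[42,14],[46,15],[48,19],[50,0]]
[[4,7],[10,8],[21,3],[23,14],[26,19],[31,3],[34,15],[42,14],[46,15],[48,19],[50,0]]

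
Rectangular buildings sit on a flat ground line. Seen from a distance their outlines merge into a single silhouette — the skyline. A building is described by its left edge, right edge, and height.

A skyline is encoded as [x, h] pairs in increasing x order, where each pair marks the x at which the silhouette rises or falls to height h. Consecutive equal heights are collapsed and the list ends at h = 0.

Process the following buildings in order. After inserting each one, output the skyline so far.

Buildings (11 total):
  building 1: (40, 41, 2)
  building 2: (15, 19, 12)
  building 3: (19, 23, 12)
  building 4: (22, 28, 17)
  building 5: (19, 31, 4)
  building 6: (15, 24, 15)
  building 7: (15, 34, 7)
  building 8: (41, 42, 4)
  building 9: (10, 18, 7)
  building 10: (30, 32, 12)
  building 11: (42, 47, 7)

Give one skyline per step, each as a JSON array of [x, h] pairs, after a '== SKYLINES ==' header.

== SKYLINES ==
[[40,2],[41,0]]
[[15,12],[19,0],[40,2],[41,0]]
[[15,12],[23,0],[40,2],[41,0]]
[[15,12],[22,17],[28,0],[40,2],[41,0]]
[[15,12],[22,17],[28,4],[31,0],[40,2],[41,0]]
[[15,15],[22,17],[28,4],[31,0],[40,2],[41,0]]
[[15,15],[22,17],[28,7],[34,0],[40,2],[41,0]]
[[15,15],[22,17],[28,7],[34,0],[40,2],[41,4],[42,0]]
[[10,7],[15,15],[22,17],[28,7],[34,0],[40,2],[41,4],[42,0]]
[[10,7],[15,15],[22,17],[28,7],[30,12],[32,7],[34,0],[40,2],[41,4],[42,0]]
[[10,7],[15,15],[22,17],[28,7],[30,12],[32,7],[34,0],[40,2],[41,4],[42,7],[47,0]]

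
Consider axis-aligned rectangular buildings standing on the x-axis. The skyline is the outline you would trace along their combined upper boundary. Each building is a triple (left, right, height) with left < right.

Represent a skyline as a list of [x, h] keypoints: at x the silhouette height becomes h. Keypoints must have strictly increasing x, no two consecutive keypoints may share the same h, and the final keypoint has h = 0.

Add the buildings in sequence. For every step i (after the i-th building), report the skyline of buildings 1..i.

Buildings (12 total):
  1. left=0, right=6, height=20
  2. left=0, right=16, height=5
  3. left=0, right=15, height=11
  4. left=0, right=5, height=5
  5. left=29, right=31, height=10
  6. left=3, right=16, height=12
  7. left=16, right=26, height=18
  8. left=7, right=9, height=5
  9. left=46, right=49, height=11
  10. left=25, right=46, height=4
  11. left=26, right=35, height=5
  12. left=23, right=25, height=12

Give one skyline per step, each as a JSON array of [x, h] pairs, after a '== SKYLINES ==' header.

== SKYLINES ==
[[0,20],[6,0]]
[[0,20],[6,5],[16,0]]
[[0,20],[6,11],[15,5],[16,0]]
[[0,20],[6,11],[15,5],[16,0]]
[[0,20],[6,11],[15,5],[16,0],[29,10],[31,0]]
[[0,20],[6,12],[16,0],[29,10],[31,0]]
[[0,20],[6,12],[16,18],[26,0],[29,10],[31,0]]
[[0,20],[6,12],[16,18],[26,0],[29,10],[31,0]]
[[0,20],[6,12],[16,18],[26,0],[29,10],[31,0],[46,11],[49,0]]
[[0,20],[6,12],[16,18],[26,4],[29,10],[31,4],[46,11],[49,0]]
[[0,20],[6,12],[16,18],[26,5],[29,10],[31,5],[35,4],[46,11],[49,0]]
[[0,20],[6,12],[16,18],[26,5],[29,10],[31,5],[35,4],[46,11],[49,0]]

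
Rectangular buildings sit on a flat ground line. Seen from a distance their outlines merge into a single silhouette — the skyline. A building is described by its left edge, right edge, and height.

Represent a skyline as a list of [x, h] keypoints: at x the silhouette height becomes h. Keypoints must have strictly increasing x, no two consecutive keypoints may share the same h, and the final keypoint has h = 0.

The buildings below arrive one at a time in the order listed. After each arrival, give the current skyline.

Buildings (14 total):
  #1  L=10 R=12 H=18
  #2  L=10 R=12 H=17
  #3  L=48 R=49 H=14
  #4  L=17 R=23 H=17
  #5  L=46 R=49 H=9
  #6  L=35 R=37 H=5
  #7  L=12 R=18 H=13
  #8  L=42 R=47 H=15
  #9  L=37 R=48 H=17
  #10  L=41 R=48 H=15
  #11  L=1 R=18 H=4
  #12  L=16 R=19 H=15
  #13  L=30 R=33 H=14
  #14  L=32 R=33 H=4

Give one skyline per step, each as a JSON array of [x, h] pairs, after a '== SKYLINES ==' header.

== SKYLINES ==
[[10,18],[12,0]]
[[10,18],[12,0]]
[[10,18],[12,0],[48,14],[49,0]]
[[10,18],[12,0],[17,17],[23,0],[48,14],[49,0]]
[[10,18],[12,0],[17,17],[23,0],[46,9],[48,14],[49,0]]
[[10,18],[12,0],[17,17],[23,0],[35,5],[37,0],[46,9],[48,14],[49,0]]
[[10,18],[12,13],[17,17],[23,0],[35,5],[37,0],[46,9],[48,14],[49,0]]
[[10,18],[12,13],[17,17],[23,0],[35,5],[37,0],[42,15],[47,9],[48,14],[49,0]]
[[10,18],[12,13],[17,17],[23,0],[35,5],[37,17],[48,14],[49,0]]
[[10,18],[12,13],[17,17],[23,0],[35,5],[37,17],[48,14],[49,0]]
[[1,4],[10,18],[12,13],[17,17],[23,0],[35,5],[37,17],[48,14],[49,0]]
[[1,4],[10,18],[12,13],[16,15],[17,17],[23,0],[35,5],[37,17],[48,14],[49,0]]
[[1,4],[10,18],[12,13],[16,15],[17,17],[23,0],[30,14],[33,0],[35,5],[37,17],[48,14],[49,0]]
[[1,4],[10,18],[12,13],[16,15],[17,17],[23,0],[30,14],[33,0],[35,5],[37,17],[48,14],[49,0]]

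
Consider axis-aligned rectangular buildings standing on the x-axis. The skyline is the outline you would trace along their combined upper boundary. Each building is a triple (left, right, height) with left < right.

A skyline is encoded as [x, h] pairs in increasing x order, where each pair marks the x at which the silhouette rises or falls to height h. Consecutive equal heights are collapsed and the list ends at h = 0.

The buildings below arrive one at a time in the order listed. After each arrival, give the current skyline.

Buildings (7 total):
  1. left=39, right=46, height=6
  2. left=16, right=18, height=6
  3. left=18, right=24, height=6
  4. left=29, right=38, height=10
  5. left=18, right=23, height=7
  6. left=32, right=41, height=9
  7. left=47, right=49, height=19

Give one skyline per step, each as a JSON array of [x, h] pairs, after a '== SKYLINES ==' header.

== SKYLINES ==
[[39,6],[46,0]]
[[16,6],[18,0],[39,6],[46,0]]
[[16,6],[24,0],[39,6],[46,0]]
[[16,6],[24,0],[29,10],[38,0],[39,6],[46,0]]
[[16,6],[18,7],[23,6],[24,0],[29,10],[38,0],[39,6],[46,0]]
[[16,6],[18,7],[23,6],[24,0],[29,10],[38,9],[41,6],[46,0]]
[[16,6],[18,7],[23,6],[24,0],[29,10],[38,9],[41,6],[46,0],[47,19],[49,0]]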